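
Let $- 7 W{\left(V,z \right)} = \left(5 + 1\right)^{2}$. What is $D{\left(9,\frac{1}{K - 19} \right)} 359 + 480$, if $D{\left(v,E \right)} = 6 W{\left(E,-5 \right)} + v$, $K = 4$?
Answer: $- \frac{51567}{7} \approx -7366.7$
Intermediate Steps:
$W{\left(V,z \right)} = - \frac{36}{7}$ ($W{\left(V,z \right)} = - \frac{\left(5 + 1\right)^{2}}{7} = - \frac{6^{2}}{7} = \left(- \frac{1}{7}\right) 36 = - \frac{36}{7}$)
$D{\left(v,E \right)} = - \frac{216}{7} + v$ ($D{\left(v,E \right)} = 6 \left(- \frac{36}{7}\right) + v = - \frac{216}{7} + v$)
$D{\left(9,\frac{1}{K - 19} \right)} 359 + 480 = \left(- \frac{216}{7} + 9\right) 359 + 480 = \left(- \frac{153}{7}\right) 359 + 480 = - \frac{54927}{7} + 480 = - \frac{51567}{7}$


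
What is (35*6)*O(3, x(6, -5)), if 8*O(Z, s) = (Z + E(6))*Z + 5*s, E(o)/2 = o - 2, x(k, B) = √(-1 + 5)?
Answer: 4515/4 ≈ 1128.8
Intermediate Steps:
x(k, B) = 2 (x(k, B) = √4 = 2)
E(o) = -4 + 2*o (E(o) = 2*(o - 2) = 2*(-2 + o) = -4 + 2*o)
O(Z, s) = 5*s/8 + Z*(8 + Z)/8 (O(Z, s) = ((Z + (-4 + 2*6))*Z + 5*s)/8 = ((Z + (-4 + 12))*Z + 5*s)/8 = ((Z + 8)*Z + 5*s)/8 = ((8 + Z)*Z + 5*s)/8 = (Z*(8 + Z) + 5*s)/8 = (5*s + Z*(8 + Z))/8 = 5*s/8 + Z*(8 + Z)/8)
(35*6)*O(3, x(6, -5)) = (35*6)*(3 + (⅛)*3² + (5/8)*2) = 210*(3 + (⅛)*9 + 5/4) = 210*(3 + 9/8 + 5/4) = 210*(43/8) = 4515/4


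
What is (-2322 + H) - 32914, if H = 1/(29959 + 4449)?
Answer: -1212400287/34408 ≈ -35236.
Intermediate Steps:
H = 1/34408 ≈ 2.9063e-5
(-2322 + H) - 32914 = (-2322 + 1/34408) - 32914 = -79895375/34408 - 32914 = -1212400287/34408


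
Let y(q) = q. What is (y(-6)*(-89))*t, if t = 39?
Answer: 20826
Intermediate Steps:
(y(-6)*(-89))*t = -6*(-89)*39 = 534*39 = 20826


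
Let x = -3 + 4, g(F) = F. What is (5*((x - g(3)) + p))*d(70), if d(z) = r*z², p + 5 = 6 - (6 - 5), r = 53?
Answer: -2597000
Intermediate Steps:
p = 0 (p = -5 + (6 - (6 - 5)) = -5 + (6 - 1*1) = -5 + (6 - 1) = -5 + 5 = 0)
d(z) = 53*z²
x = 1
(5*((x - g(3)) + p))*d(70) = (5*((1 - 1*3) + 0))*(53*70²) = (5*((1 - 3) + 0))*(53*4900) = (5*(-2 + 0))*259700 = (5*(-2))*259700 = -10*259700 = -2597000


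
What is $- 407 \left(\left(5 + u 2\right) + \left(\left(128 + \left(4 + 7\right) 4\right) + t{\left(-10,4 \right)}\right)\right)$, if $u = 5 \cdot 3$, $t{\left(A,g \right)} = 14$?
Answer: $-89947$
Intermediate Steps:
$u = 15$
$- 407 \left(\left(5 + u 2\right) + \left(\left(128 + \left(4 + 7\right) 4\right) + t{\left(-10,4 \right)}\right)\right) = - 407 \left(\left(5 + 15 \cdot 2\right) + \left(\left(128 + \left(4 + 7\right) 4\right) + 14\right)\right) = - 407 \left(\left(5 + 30\right) + \left(\left(128 + 11 \cdot 4\right) + 14\right)\right) = - 407 \left(35 + \left(\left(128 + 44\right) + 14\right)\right) = - 407 \left(35 + \left(172 + 14\right)\right) = - 407 \left(35 + 186\right) = \left(-407\right) 221 = -89947$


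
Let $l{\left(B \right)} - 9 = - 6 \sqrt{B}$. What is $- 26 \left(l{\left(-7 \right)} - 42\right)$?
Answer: $858 + 156 i \sqrt{7} \approx 858.0 + 412.74 i$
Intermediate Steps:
$l{\left(B \right)} = 9 - 6 \sqrt{B}$
$- 26 \left(l{\left(-7 \right)} - 42\right) = - 26 \left(\left(9 - 6 \sqrt{-7}\right) - 42\right) = - 26 \left(\left(9 - 6 i \sqrt{7}\right) - 42\right) = - 26 \left(-33 - 6 i \sqrt{7}\right) = 858 + 156 i \sqrt{7}$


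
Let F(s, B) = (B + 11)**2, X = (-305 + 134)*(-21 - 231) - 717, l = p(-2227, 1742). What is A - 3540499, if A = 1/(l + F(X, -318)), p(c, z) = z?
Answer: -339856039508/95991 ≈ -3.5405e+6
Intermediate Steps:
l = 1742
X = 42375 (X = -171*(-252) - 717 = 43092 - 717 = 42375)
F(s, B) = (11 + B)**2
A = 1/95991 (A = 1/(1742 + (11 - 318)**2) = 1/(1742 + (-307)**2) = 1/(1742 + 94249) = 1/95991 ≈ 1.0418e-5)
A - 3540499 = 1/95991 - 3540499 = -339856039508/95991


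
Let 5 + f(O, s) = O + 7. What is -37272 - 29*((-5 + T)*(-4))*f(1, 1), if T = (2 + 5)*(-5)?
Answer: -51192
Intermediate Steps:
T = -35 (T = 7*(-5) = -35)
f(O, s) = 2 + O (f(O, s) = -5 + (O + 7) = -5 + (7 + O) = 2 + O)
-37272 - 29*((-5 + T)*(-4))*f(1, 1) = -37272 - 29*((-5 - 35)*(-4))*(2 + 1) = -37272 - 29*(-40*(-4))*3 = -37272 - 29*160*3 = -37272 - 4640*3 = -37272 - 1*13920 = -37272 - 13920 = -51192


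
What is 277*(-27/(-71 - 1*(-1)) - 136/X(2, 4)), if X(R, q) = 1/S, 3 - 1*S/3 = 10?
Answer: 55385319/70 ≈ 7.9122e+5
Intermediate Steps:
S = -21 (S = 9 - 3*10 = 9 - 30 = -21)
X(R, q) = -1/21 (X(R, q) = 1/(-21) = -1/21)
277*(-27/(-71 - 1*(-1)) - 136/X(2, 4)) = 277*(-27/(-71 - 1*(-1)) - 136/(-1/21)) = 277*(-27/(-71 + 1) - 136*(-21)) = 277*(-27/(-70) + 2856) = 277*(-27*(-1/70) + 2856) = 277*(27/70 + 2856) = 277*(199947/70) = 55385319/70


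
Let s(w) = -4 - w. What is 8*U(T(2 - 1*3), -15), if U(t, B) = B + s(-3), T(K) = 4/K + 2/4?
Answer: -128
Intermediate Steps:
T(K) = ½ + 4/K (T(K) = 4/K + 2*(¼) = 4/K + ½ = ½ + 4/K)
U(t, B) = -1 + B (U(t, B) = B + (-4 - 1*(-3)) = B + (-4 + 3) = B - 1 = -1 + B)
8*U(T(2 - 1*3), -15) = 8*(-1 - 15) = 8*(-16) = -128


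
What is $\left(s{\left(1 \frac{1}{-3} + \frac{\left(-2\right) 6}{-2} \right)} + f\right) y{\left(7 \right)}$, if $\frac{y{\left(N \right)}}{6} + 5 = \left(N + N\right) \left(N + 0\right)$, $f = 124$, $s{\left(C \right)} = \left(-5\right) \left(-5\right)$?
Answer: $83142$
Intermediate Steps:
$s{\left(C \right)} = 25$
$y{\left(N \right)} = -30 + 12 N^{2}$ ($y{\left(N \right)} = -30 + 6 \left(N + N\right) \left(N + 0\right) = -30 + 6 \cdot 2 N N = -30 + 6 \cdot 2 N^{2} = -30 + 12 N^{2}$)
$\left(s{\left(1 \frac{1}{-3} + \frac{\left(-2\right) 6}{-2} \right)} + f\right) y{\left(7 \right)} = \left(25 + 124\right) \left(-30 + 12 \cdot 7^{2}\right) = 149 \left(-30 + 12 \cdot 49\right) = 149 \left(-30 + 588\right) = 149 \cdot 558 = 83142$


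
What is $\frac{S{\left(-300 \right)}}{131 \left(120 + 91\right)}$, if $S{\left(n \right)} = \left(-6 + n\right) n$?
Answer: $\frac{91800}{27641} \approx 3.3212$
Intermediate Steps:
$S{\left(n \right)} = n \left(-6 + n\right)$
$\frac{S{\left(-300 \right)}}{131 \left(120 + 91\right)} = \frac{\left(-300\right) \left(-6 - 300\right)}{131 \left(120 + 91\right)} = \frac{\left(-300\right) \left(-306\right)}{131 \cdot 211} = \frac{91800}{27641}$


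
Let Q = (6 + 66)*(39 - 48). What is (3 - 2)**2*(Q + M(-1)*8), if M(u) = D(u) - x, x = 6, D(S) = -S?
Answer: -688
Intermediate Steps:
Q = -648 (Q = 72*(-9) = -648)
M(u) = -6 - u (M(u) = -u - 1*6 = -u - 6 = -6 - u)
(3 - 2)**2*(Q + M(-1)*8) = (3 - 2)**2*(-648 + (-6 - 1*(-1))*8) = 1**2*(-648 + (-6 + 1)*8) = 1*(-648 - 5*8) = 1*(-648 - 40) = 1*(-688) = -688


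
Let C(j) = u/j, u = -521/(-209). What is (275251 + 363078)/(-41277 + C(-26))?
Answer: -3468679786/224299739 ≈ -15.464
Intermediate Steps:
u = 521/209 (u = -521*(-1/209) = 521/209 ≈ 2.4928)
C(j) = 521/(209*j)
(275251 + 363078)/(-41277 + C(-26)) = (275251 + 363078)/(-41277 + (521/209)/(-26)) = 638329/(-41277 + (521/209)*(-1/26)) = 638329/(-41277 - 521/5434) = 638329/(-224299739/5434) = 638329*(-5434/224299739) = -3468679786/224299739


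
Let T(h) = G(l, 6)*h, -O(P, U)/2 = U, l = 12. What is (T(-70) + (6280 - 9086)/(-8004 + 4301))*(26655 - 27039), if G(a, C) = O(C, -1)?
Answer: 8608512/161 ≈ 53469.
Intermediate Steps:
O(P, U) = -2*U
G(a, C) = 2 (G(a, C) = -2*(-1) = 2)
T(h) = 2*h
(T(-70) + (6280 - 9086)/(-8004 + 4301))*(26655 - 27039) = (2*(-70) + (6280 - 9086)/(-8004 + 4301))*(26655 - 27039) = (-140 - 2806/(-3703))*(-384) = (-140 - 2806*(-1/3703))*(-384) = (-140 + 122/161)*(-384) = -22418/161*(-384) = 8608512/161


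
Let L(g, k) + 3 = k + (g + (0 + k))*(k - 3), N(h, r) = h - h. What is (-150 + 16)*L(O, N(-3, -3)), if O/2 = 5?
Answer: 4422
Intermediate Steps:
O = 10 (O = 2*5 = 10)
N(h, r) = 0
L(g, k) = -3 + k + (-3 + k)*(g + k) (L(g, k) = -3 + (k + (g + (0 + k))*(k - 3)) = -3 + (k + (g + k)*(-3 + k)) = -3 + (k + (-3 + k)*(g + k)) = -3 + k + (-3 + k)*(g + k))
(-150 + 16)*L(O, N(-3, -3)) = (-150 + 16)*(-3 + 0² - 3*10 - 2*0 + 10*0) = -134*(-3 + 0 - 30 + 0 + 0) = -134*(-33) = 4422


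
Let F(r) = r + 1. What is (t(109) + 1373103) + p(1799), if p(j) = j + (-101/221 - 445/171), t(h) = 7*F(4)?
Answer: 51960128551/37791 ≈ 1.3749e+6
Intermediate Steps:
F(r) = 1 + r
t(h) = 35 (t(h) = 7*(1 + 4) = 7*5 = 35)
p(j) = -115616/37791 + j (p(j) = j + (-101*1/221 - 445*1/171) = j + (-101/221 - 445/171) = j - 115616/37791 = -115616/37791 + j)
(t(109) + 1373103) + p(1799) = (35 + 1373103) + (-115616/37791 + 1799) = 1373138 + 67870393/37791 = 51960128551/37791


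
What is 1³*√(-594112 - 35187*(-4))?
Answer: 2*I*√113341 ≈ 673.32*I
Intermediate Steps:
1³*√(-594112 - 35187*(-4)) = 1*√(-594112 + 140748) = 1*√(-453364) = 1*(2*I*√113341) = 2*I*√113341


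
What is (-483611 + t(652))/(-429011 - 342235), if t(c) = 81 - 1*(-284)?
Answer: 26847/42847 ≈ 0.62658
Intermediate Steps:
t(c) = 365 (t(c) = 81 + 284 = 365)
(-483611 + t(652))/(-429011 - 342235) = (-483611 + 365)/(-429011 - 342235) = -483246/(-771246) = -483246*(-1/771246) = 26847/42847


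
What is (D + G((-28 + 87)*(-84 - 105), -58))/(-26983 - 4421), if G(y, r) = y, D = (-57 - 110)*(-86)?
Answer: -3211/31404 ≈ -0.10225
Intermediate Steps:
D = 14362 (D = -167*(-86) = 14362)
(D + G((-28 + 87)*(-84 - 105), -58))/(-26983 - 4421) = (14362 + (-28 + 87)*(-84 - 105))/(-26983 - 4421) = (14362 + 59*(-189))/(-31404) = (14362 - 11151)*(-1/31404) = 3211*(-1/31404) = -3211/31404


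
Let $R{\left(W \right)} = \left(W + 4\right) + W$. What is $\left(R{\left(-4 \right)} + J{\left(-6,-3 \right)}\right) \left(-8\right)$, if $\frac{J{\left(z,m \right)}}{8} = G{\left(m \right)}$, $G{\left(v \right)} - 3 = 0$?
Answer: $-160$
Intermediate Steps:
$G{\left(v \right)} = 3$ ($G{\left(v \right)} = 3 + 0 = 3$)
$R{\left(W \right)} = 4 + 2 W$ ($R{\left(W \right)} = \left(4 + W\right) + W = 4 + 2 W$)
$J{\left(z,m \right)} = 24$ ($J{\left(z,m \right)} = 8 \cdot 3 = 24$)
$\left(R{\left(-4 \right)} + J{\left(-6,-3 \right)}\right) \left(-8\right) = \left(\left(4 + 2 \left(-4\right)\right) + 24\right) \left(-8\right) = \left(\left(4 - 8\right) + 24\right) \left(-8\right) = \left(-4 + 24\right) \left(-8\right) = 20 \left(-8\right) = -160$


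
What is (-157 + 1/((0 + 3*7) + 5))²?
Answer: 16654561/676 ≈ 24637.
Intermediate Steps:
(-157 + 1/((0 + 3*7) + 5))² = (-157 + 1/((0 + 21) + 5))² = (-157 + 1/(21 + 5))² = (-157 + 1/26)² = (-4081/26)² = 16654561/676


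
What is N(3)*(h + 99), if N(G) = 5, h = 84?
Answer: 915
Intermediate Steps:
N(3)*(h + 99) = 5*(84 + 99) = 5*183 = 915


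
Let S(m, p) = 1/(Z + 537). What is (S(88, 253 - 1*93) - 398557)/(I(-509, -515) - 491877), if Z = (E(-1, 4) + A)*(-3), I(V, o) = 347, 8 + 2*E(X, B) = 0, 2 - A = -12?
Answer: 101034199/124602855 ≈ 0.81085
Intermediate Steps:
A = 14 (A = 2 - 1*(-12) = 2 + 12 = 14)
E(X, B) = -4 (E(X, B) = -4 + (1/2)*0 = -4 + 0 = -4)
Z = -30 (Z = (-4 + 14)*(-3) = 10*(-3) = -30)
S(m, p) = 1/507 (S(m, p) = 1/(-30 + 537) = 1/507)
(S(88, 253 - 1*93) - 398557)/(I(-509, -515) - 491877) = (1/507 - 398557)/(347 - 491877) = -202068398/507/(-491530) = -202068398/507*(-1/491530) = 101034199/124602855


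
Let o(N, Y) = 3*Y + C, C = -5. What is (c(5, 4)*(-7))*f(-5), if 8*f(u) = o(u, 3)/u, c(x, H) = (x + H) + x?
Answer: 49/5 ≈ 9.8000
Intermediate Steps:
o(N, Y) = -5 + 3*Y (o(N, Y) = 3*Y - 5 = -5 + 3*Y)
c(x, H) = H + 2*x (c(x, H) = (H + x) + x = H + 2*x)
f(u) = 1/(2*u) (f(u) = ((-5 + 3*3)/u)/8 = ((-5 + 9)/u)/8 = (4/u)/8 = 1/(2*u))
(c(5, 4)*(-7))*f(-5) = ((4 + 2*5)*(-7))*((½)/(-5)) = ((4 + 10)*(-7))*((½)*(-⅕)) = (14*(-7))*(-⅒) = -98*(-⅒) = 49/5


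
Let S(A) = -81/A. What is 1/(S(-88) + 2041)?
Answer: 88/179689 ≈ 0.00048974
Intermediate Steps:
1/(S(-88) + 2041) = 1/(-81/(-88) + 2041) = 1/(-81*(-1/88) + 2041) = 1/(81/88 + 2041) = 1/(179689/88) = 88/179689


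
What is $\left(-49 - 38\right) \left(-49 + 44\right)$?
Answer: $435$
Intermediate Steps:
$\left(-49 - 38\right) \left(-49 + 44\right) = \left(-87\right) \left(-5\right) = 435$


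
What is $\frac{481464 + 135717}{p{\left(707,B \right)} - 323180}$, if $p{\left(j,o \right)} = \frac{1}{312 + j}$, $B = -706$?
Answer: $- \frac{209635813}{109773473} \approx -1.9097$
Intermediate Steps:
$\frac{481464 + 135717}{p{\left(707,B \right)} - 323180} = \frac{481464 + 135717}{\frac{1}{312 + 707} - 323180} = \frac{617181}{\frac{1}{1019} - 323180} = \frac{617181}{- \frac{329320419}{1019}} = 617181 \left(- \frac{1019}{329320419}\right) = - \frac{209635813}{109773473}$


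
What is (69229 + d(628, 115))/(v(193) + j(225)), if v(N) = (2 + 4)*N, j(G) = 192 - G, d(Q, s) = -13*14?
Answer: 69047/1125 ≈ 61.375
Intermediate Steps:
d(Q, s) = -182
v(N) = 6*N
(69229 + d(628, 115))/(v(193) + j(225)) = (69229 - 182)/(6*193 + (192 - 1*225)) = 69047/(1158 + (192 - 225)) = 69047/(1158 - 33) = 69047/1125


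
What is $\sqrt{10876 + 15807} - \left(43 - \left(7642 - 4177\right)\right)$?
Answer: $3422 + \sqrt{26683} \approx 3585.3$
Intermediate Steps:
$\sqrt{10876 + 15807} - \left(43 - \left(7642 - 4177\right)\right) = \sqrt{26683} - \left(43 - \left(7642 - 4177\right)\right) = \sqrt{26683} - \left(43 - 3465\right) = \sqrt{26683} - -3422 = \sqrt{26683} + 3422 = 3422 + \sqrt{26683}$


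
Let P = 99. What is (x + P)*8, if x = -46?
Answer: 424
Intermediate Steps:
(x + P)*8 = (-46 + 99)*8 = 53*8 = 424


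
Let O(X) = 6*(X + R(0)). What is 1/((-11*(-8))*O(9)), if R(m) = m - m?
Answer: 1/4752 ≈ 0.00021044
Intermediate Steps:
R(m) = 0
O(X) = 6*X (O(X) = 6*(X + 0) = 6*X)
1/((-11*(-8))*O(9)) = 1/((-11*(-8))*(6*9)) = 1/(88*54) = 1/4752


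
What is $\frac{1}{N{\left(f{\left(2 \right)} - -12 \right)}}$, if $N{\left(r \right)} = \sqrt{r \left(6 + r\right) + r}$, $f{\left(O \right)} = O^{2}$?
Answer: $\frac{\sqrt{23}}{92} \approx 0.052129$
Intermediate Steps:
$N{\left(r \right)} = \sqrt{r + r \left(6 + r\right)}$
$\frac{1}{N{\left(f{\left(2 \right)} - -12 \right)}} = \frac{1}{\sqrt{\left(2^{2} - -12\right) \left(7 + \left(2^{2} - -12\right)\right)}} = \frac{1}{\sqrt{\left(4 + 12\right) \left(7 + \left(4 + 12\right)\right)}} = \frac{1}{\sqrt{16 \left(7 + 16\right)}} = \frac{1}{\sqrt{16 \cdot 23}} = \frac{1}{\sqrt{368}} = \frac{1}{4 \sqrt{23}} = \frac{\sqrt{23}}{92}$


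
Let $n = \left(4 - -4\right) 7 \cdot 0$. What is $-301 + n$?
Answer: $-301$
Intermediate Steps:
$n = 0$ ($n = \left(4 + 4\right) 7 \cdot 0 = 8 \cdot 7 \cdot 0 = 56 \cdot 0 = 0$)
$-301 + n = -301 + 0 = -301$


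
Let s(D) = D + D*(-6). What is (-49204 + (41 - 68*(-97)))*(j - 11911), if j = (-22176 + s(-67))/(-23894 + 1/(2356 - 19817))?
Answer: 70505769363894676/139071045 ≈ 5.0698e+8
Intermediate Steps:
s(D) = -5*D (s(D) = D - 6*D = -5*D)
j = 381365701/417213135 (j = (-22176 - 5*(-67))/(-23894 + 1/(2356 - 19817)) = (-22176 + 335)/(-23894 + 1/(-17461)) = -21841/(-23894 - 1/17461) = -21841/(-417213135/17461) = -21841*(-17461/417213135) = 381365701/417213135 ≈ 0.91408)
(-49204 + (41 - 68*(-97)))*(j - 11911) = (-49204 + (41 - 68*(-97)))*(381365701/417213135 - 11911) = (-49204 + (41 + 6596))*(-4969044285284/417213135) = (-49204 + 6637)*(-4969044285284/417213135) = -42567*(-4969044285284/417213135) = 70505769363894676/139071045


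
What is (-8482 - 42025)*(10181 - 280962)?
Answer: 13676335967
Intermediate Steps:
(-8482 - 42025)*(10181 - 280962) = -50507*(-270781) = 13676335967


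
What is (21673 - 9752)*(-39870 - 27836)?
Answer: -807123226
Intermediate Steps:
(21673 - 9752)*(-39870 - 27836) = 11921*(-67706) = -807123226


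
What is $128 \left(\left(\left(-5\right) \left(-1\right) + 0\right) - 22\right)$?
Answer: $-2176$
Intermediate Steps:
$128 \left(\left(\left(-5\right) \left(-1\right) + 0\right) - 22\right) = 128 \left(\left(5 + 0\right) - 22\right) = 128 \left(5 - 22\right) = 128 \left(-17\right) = -2176$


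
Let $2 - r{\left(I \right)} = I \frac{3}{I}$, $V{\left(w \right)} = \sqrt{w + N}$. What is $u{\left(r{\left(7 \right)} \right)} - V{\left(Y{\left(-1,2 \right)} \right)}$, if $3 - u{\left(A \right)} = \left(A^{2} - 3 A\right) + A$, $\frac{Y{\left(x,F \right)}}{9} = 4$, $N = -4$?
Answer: $- 4 \sqrt{2} \approx -5.6569$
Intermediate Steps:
$Y{\left(x,F \right)} = 36$ ($Y{\left(x,F \right)} = 9 \cdot 4 = 36$)
$V{\left(w \right)} = \sqrt{-4 + w}$ ($V{\left(w \right)} = \sqrt{w - 4} = \sqrt{-4 + w}$)
$r{\left(I \right)} = -1$ ($r{\left(I \right)} = 2 - I \frac{3}{I} = 2 - 3 = -1$)
$u{\left(A \right)} = 3 - A^{2} + 2 A$ ($u{\left(A \right)} = 3 - \left(\left(A^{2} - 3 A\right) + A\right) = 3 - \left(A^{2} - 2 A\right) = 3 - A^{2} + 2 A$)
$u{\left(r{\left(7 \right)} \right)} - V{\left(Y{\left(-1,2 \right)} \right)} = \left(3 - \left(-1\right)^{2} + 2 \left(-1\right)\right) - \sqrt{-4 + 36} = \left(3 - 1 - 2\right) - \sqrt{32} = \left(3 - 1 - 2\right) - 4 \sqrt{2} = 0 - 4 \sqrt{2} = - 4 \sqrt{2}$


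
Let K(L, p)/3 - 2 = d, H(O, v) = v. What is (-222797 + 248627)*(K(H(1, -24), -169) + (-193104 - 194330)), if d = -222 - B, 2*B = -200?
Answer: -10016719020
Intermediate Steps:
B = -100 (B = (½)*(-200) = -100)
d = -122 (d = -222 - 1*(-100) = -222 + 100 = -122)
K(L, p) = -360 (K(L, p) = 6 + 3*(-122) = 6 - 366 = -360)
(-222797 + 248627)*(K(H(1, -24), -169) + (-193104 - 194330)) = (-222797 + 248627)*(-360 + (-193104 - 194330)) = 25830*(-360 - 387434) = 25830*(-387794) = -10016719020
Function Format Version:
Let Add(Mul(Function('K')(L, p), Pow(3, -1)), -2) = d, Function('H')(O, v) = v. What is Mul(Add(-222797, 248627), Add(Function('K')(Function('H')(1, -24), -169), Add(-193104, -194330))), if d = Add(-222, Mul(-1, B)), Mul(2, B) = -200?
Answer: -10016719020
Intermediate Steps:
B = -100 (B = Mul(Rational(1, 2), -200) = -100)
d = -122 (d = Add(-222, Mul(-1, -100)) = Add(-222, 100) = -122)
Function('K')(L, p) = -360 (Function('K')(L, p) = Add(6, Mul(3, -122)) = Add(6, -366) = -360)
Mul(Add(-222797, 248627), Add(Function('K')(Function('H')(1, -24), -169), Add(-193104, -194330))) = Mul(Add(-222797, 248627), Add(-360, Add(-193104, -194330))) = Mul(25830, Add(-360, -387434)) = Mul(25830, -387794) = -10016719020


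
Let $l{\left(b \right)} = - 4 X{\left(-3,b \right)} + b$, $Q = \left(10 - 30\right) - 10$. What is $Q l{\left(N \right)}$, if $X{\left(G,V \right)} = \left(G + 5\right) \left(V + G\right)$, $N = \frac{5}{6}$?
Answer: $-545$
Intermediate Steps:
$N = \frac{5}{6}$ ($N = 5 \cdot \frac{1}{6} = \frac{5}{6} \approx 0.83333$)
$X{\left(G,V \right)} = \left(5 + G\right) \left(G + V\right)$
$Q = -30$ ($Q = -20 - 10 = -30$)
$l{\left(b \right)} = 24 - 7 b$ ($l{\left(b \right)} = - 4 \left(\left(-3\right)^{2} + 5 \left(-3\right) + 5 b - 3 b\right) + b = - 4 \left(9 - 15 + 5 b - 3 b\right) + b = - 4 \left(-6 + 2 b\right) + b = \left(24 - 8 b\right) + b = 24 - 7 b$)
$Q l{\left(N \right)} = - 30 \left(24 - \frac{35}{6}\right) = \left(-30\right) \frac{109}{6} = -545$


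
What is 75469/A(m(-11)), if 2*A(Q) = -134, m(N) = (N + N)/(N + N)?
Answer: -75469/67 ≈ -1126.4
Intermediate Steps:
m(N) = 1 (m(N) = (2*N)/((2*N)) = (2*N)*(1/(2*N)) = 1)
A(Q) = -67 (A(Q) = (½)*(-134) = -67)
75469/A(m(-11)) = 75469/(-67) = 75469*(-1/67) = -75469/67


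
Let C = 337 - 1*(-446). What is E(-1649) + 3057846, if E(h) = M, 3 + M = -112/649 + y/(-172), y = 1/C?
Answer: 267269908365971/87404724 ≈ 3.0578e+6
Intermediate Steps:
C = 783 (C = 337 + 446 = 783)
y = 1/783 ≈ 0.0012771
M = -277298533/87404724 (M = -3 + (-112/649 + (1/783)/(-172)) = -3 + (-112*1/649 + (1/783)*(-1/172)) = -3 + (-112/649 - 1/134676) = -3 - 15084361/87404724 = -277298533/87404724 ≈ -3.1726)
E(h) = -277298533/87404724
E(-1649) + 3057846 = -277298533/87404724 + 3057846 = 267269908365971/87404724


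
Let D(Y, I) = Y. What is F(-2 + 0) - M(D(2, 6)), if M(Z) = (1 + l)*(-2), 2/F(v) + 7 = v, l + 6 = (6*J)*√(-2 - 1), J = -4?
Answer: -92/9 - 48*I*√3 ≈ -10.222 - 83.138*I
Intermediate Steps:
l = -6 - 24*I*√3 (l = -6 + (6*(-4))*√(-2 - 1) = -6 - 24*I*√3 ≈ -6.0 - 41.569*I)
F(v) = 2/(-7 + v)
M(Z) = 10 + 48*I*√3 (M(Z) = (1 + (-6 - 24*I*√3))*(-2) = (-5 - 24*I*√3)*(-2) = 10 + 48*I*√3)
F(-2 + 0) - M(D(2, 6)) = 2/(-7 + (-2 + 0)) - (10 + 48*I*√3) = 2/(-7 - 2) + (-10 - 48*I*√3) = 2/(-9) + (-10 - 48*I*√3) = 2*(-⅑) + (-10 - 48*I*√3) = -2/9 + (-10 - 48*I*√3) = -92/9 - 48*I*√3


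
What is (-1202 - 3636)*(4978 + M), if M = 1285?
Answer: -30300394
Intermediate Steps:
(-1202 - 3636)*(4978 + M) = (-1202 - 3636)*(4978 + 1285) = -4838*6263 = -30300394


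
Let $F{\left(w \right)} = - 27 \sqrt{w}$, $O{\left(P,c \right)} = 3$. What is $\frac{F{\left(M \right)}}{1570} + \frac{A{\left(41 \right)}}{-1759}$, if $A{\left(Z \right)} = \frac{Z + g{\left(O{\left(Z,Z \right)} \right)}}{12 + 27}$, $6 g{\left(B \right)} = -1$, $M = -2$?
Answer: $- \frac{245}{411606} - \frac{27 i \sqrt{2}}{1570} \approx -0.00059523 - 0.024321 i$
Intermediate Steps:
$g{\left(B \right)} = - \frac{1}{6}$ ($g{\left(B \right)} = \frac{1}{6} \left(-1\right) = - \frac{1}{6}$)
$A{\left(Z \right)} = - \frac{1}{234} + \frac{Z}{39}$ ($A{\left(Z \right)} = \frac{Z - \frac{1}{6}}{12 + 27} = \frac{- \frac{1}{6} + Z}{39} = \left(- \frac{1}{6} + Z\right) \frac{1}{39} = - \frac{1}{234} + \frac{Z}{39}$)
$\frac{F{\left(M \right)}}{1570} + \frac{A{\left(41 \right)}}{-1759} = \frac{\left(-27\right) \sqrt{-2}}{1570} + \frac{- \frac{1}{234} + \frac{1}{39} \cdot 41}{-1759} = - 27 i \sqrt{2} \cdot \frac{1}{1570} + \left(- \frac{1}{234} + \frac{41}{39}\right) \left(- \frac{1}{1759}\right) = - 27 i \sqrt{2} \cdot \frac{1}{1570} + \frac{245}{234} \left(- \frac{1}{1759}\right) = - \frac{27 i \sqrt{2}}{1570} - \frac{245}{411606} = - \frac{245}{411606} - \frac{27 i \sqrt{2}}{1570}$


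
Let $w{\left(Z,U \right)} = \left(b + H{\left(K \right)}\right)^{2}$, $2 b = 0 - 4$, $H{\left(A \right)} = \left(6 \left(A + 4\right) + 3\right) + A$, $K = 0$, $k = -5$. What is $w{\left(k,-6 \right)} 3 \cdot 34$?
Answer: $63750$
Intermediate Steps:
$H{\left(A \right)} = 27 + 7 A$ ($H{\left(A \right)} = \left(6 \left(4 + A\right) + 3\right) + A = \left(\left(24 + 6 A\right) + 3\right) + A = \left(27 + 6 A\right) + A = 27 + 7 A$)
$b = -2$ ($b = \frac{0 - 4}{2} = \frac{1}{2} \left(-4\right) = -2$)
$w{\left(Z,U \right)} = 625$ ($w{\left(Z,U \right)} = \left(-2 + \left(27 + 7 \cdot 0\right)\right)^{2} = \left(-2 + \left(27 + 0\right)\right)^{2} = \left(-2 + 27\right)^{2} = 25^{2} = 625$)
$w{\left(k,-6 \right)} 3 \cdot 34 = 625 \cdot 3 \cdot 34 = 1875 \cdot 34 = 63750$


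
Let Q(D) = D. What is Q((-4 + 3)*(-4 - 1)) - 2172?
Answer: -2167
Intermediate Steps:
Q((-4 + 3)*(-4 - 1)) - 2172 = (-4 + 3)*(-4 - 1) - 2172 = -1*(-5) - 2172 = 5 - 2172 = -2167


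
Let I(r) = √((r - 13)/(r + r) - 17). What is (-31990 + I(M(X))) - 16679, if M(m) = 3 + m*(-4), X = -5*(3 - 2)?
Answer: -48669 + I*√8878/23 ≈ -48669.0 + 4.0967*I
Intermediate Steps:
X = -5 (X = -5*1 = -5)
M(m) = 3 - 4*m
I(r) = √(-17 + (-13 + r)/(2*r)) (I(r) = √((-13 + r)/((2*r)) - 17) = √((-13 + r)*(1/(2*r)) - 17) = √((-13 + r)/(2*r) - 17) = √(-17 + (-13 + r)/(2*r)))
(-31990 + I(M(X))) - 16679 = (-31990 + √(-66 - 26/(3 - 4*(-5)))/2) - 16679 = (-31990 + √(-66 - 26/(3 + 20))/2) - 16679 = (-31990 + √(-66 - 26/23)/2) - 16679 = (-31990 + √(-1544/23)/2) - 16679 = (-31990 + (2*I*√8878/23)/2) - 16679 = (-31990 + I*√8878/23) - 16679 = -48669 + I*√8878/23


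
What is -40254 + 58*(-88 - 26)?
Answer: -46866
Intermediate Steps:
-40254 + 58*(-88 - 26) = -40254 + 58*(-114) = -40254 - 6612 = -46866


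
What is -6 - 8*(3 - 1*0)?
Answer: -30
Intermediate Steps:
-6 - 8*(3 - 1*0) = -6 - 8*(3 + 0) = -6 - 8*3 = -6 - 24 = -30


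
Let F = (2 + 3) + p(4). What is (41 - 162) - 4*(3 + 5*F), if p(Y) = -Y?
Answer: -153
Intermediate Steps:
F = 1 (F = (2 + 3) - 1*4 = 5 - 4 = 1)
(41 - 162) - 4*(3 + 5*F) = (41 - 162) - 4*(3 + 5*1) = -121 - 4*(3 + 5) = -121 - 4*8 = -121 - 32 = -153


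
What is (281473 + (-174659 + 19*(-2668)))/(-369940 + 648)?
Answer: -2551/16786 ≈ -0.15197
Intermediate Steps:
(281473 + (-174659 + 19*(-2668)))/(-369940 + 648) = (281473 + (-174659 - 50692))/(-369292) = (281473 - 225351)*(-1/369292) = 56122*(-1/369292) = -2551/16786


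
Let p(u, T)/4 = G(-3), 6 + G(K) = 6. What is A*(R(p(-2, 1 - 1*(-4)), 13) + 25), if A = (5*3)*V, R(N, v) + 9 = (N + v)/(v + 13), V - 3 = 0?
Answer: 1485/2 ≈ 742.50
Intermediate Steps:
G(K) = 0 (G(K) = -6 + 6 = 0)
V = 3 (V = 3 + 0 = 3)
p(u, T) = 0 (p(u, T) = 4*0 = 0)
R(N, v) = -9 + (N + v)/(13 + v) (R(N, v) = -9 + (N + v)/(v + 13) = -9 + (N + v)/(13 + v))
A = 45 (A = (5*3)*3 = 15*3 = 45)
A*(R(p(-2, 1 - 1*(-4)), 13) + 25) = 45*((-117 + 0 - 8*13)/(13 + 13) + 25) = 45*((-117 + 0 - 104)/26 + 25) = 45*((1/26)*(-221) + 25) = 45*(-17/2 + 25) = 45*(33/2) = 1485/2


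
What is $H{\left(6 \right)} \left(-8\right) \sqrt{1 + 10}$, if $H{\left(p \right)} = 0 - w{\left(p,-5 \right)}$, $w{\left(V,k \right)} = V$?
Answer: $48 \sqrt{11} \approx 159.2$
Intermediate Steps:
$H{\left(p \right)} = - p$ ($H{\left(p \right)} = 0 - p = - p$)
$H{\left(6 \right)} \left(-8\right) \sqrt{1 + 10} = \left(-1\right) 6 \left(-8\right) \sqrt{1 + 10} = \left(-6\right) \left(-8\right) \sqrt{11} = 48 \sqrt{11}$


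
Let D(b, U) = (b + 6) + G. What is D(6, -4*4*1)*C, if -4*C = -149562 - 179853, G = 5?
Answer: 5600055/4 ≈ 1.4000e+6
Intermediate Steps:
D(b, U) = 11 + b (D(b, U) = (b + 6) + 5 = (6 + b) + 5 = 11 + b)
C = 329415/4 (C = -(-149562 - 179853)/4 = -¼*(-329415) = 329415/4 ≈ 82354.)
D(6, -4*4*1)*C = (11 + 6)*(329415/4) = 17*(329415/4) = 5600055/4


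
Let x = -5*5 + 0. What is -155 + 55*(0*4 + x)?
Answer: -1530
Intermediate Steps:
x = -25 (x = -25 + 0 = -25)
-155 + 55*(0*4 + x) = -155 + 55*(0*4 - 25) = -155 + 55*(0 - 25) = -155 + 55*(-25) = -155 - 1375 = -1530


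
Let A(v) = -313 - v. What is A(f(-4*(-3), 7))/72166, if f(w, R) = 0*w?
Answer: -313/72166 ≈ -0.0043372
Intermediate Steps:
f(w, R) = 0
A(f(-4*(-3), 7))/72166 = (-313 - 1*0)/72166 = (-313 + 0)*(1/72166) = -313*1/72166 = -313/72166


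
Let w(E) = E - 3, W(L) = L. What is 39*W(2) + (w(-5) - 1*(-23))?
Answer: 93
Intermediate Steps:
w(E) = -3 + E
39*W(2) + (w(-5) - 1*(-23)) = 39*2 + ((-3 - 5) - 1*(-23)) = 78 + (-8 + 23) = 78 + 15 = 93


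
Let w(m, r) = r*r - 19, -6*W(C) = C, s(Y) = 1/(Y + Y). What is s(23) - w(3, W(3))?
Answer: 1727/92 ≈ 18.772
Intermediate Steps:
s(Y) = 1/(2*Y)
W(C) = -C/6
w(m, r) = -19 + r² (w(m, r) = r² - 19 = -19 + r²)
s(23) - w(3, W(3)) = (½)/23 - (-19 + (-⅙*3)²) = (½)*(1/23) - (-19 + (-½)²) = 1/46 - (-19 + ¼) = 1/46 - 1*(-75/4) = 1/46 + 75/4 = 1727/92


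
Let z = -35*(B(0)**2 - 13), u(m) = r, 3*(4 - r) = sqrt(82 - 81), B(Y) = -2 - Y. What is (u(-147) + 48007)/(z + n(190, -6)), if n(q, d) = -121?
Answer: 72016/291 ≈ 247.48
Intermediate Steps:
r = 11/3 (r = 4 - sqrt(82 - 81)/3 = 4 - sqrt(1)/3 = 4 - 1/3*1 = 4 - 1/3 = 11/3 ≈ 3.6667)
u(m) = 11/3
z = 315 (z = -35*((-2 - 1*0)**2 - 13) = -35*((-2 + 0)**2 - 13) = -35*((-2)**2 - 13) = -35*(4 - 13) = -35*(-9) = 315)
(u(-147) + 48007)/(z + n(190, -6)) = (11/3 + 48007)/(315 - 121) = (144032/3)/194 = (144032/3)*(1/194) = 72016/291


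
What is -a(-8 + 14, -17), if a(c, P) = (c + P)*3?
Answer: 33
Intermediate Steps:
a(c, P) = 3*P + 3*c (a(c, P) = (P + c)*3 = 3*P + 3*c)
-a(-8 + 14, -17) = -(3*(-17) + 3*(-8 + 14)) = -(-51 + 3*6) = -(-51 + 18) = -1*(-33) = 33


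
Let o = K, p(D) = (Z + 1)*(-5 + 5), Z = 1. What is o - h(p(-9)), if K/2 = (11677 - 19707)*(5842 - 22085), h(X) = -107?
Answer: 260862687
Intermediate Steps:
p(D) = 0 (p(D) = (1 + 1)*(-5 + 5) = 2*0 = 0)
K = 260862580 (K = 2*((11677 - 19707)*(5842 - 22085)) = 2*(-8030*(-16243)) = 2*130431290 = 260862580)
o = 260862580
o - h(p(-9)) = 260862580 - 1*(-107) = 260862580 + 107 = 260862687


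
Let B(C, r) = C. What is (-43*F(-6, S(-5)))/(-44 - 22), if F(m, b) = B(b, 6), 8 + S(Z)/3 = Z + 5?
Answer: -172/11 ≈ -15.636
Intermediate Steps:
S(Z) = -9 + 3*Z (S(Z) = -24 + 3*(Z + 5) = -24 + 3*(5 + Z) = -24 + (15 + 3*Z) = -9 + 3*Z)
F(m, b) = b
(-43*F(-6, S(-5)))/(-44 - 22) = (-43*(-9 + 3*(-5)))/(-44 - 22) = -43*(-9 - 15)/(-66) = -43*(-24)*(-1/66) = 1032*(-1/66) = -172/11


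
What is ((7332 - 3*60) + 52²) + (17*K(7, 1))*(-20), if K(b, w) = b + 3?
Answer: 6456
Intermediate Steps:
K(b, w) = 3 + b
((7332 - 3*60) + 52²) + (17*K(7, 1))*(-20) = ((7332 - 3*60) + 52²) + (17*(3 + 7))*(-20) = ((7332 - 180) + 2704) + (17*10)*(-20) = (7152 + 2704) + 170*(-20) = 9856 - 3400 = 6456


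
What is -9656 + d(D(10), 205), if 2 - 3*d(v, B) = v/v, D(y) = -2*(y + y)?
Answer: -28967/3 ≈ -9655.7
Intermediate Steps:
D(y) = -4*y
d(v, B) = 1/3 (d(v, B) = 2/3 - v/(3*v) = 2/3 - 1/3*1 = 2/3 - 1/3 = 1/3)
-9656 + d(D(10), 205) = -9656 + 1/3 = -28967/3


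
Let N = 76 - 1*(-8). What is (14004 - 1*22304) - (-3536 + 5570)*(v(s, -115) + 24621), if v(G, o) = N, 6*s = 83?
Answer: -50258270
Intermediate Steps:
s = 83/6 (s = (⅙)*83 = 83/6 ≈ 13.833)
N = 84 (N = 76 + 8 = 84)
v(G, o) = 84
(14004 - 1*22304) - (-3536 + 5570)*(v(s, -115) + 24621) = (14004 - 1*22304) - (-3536 + 5570)*(84 + 24621) = (14004 - 22304) - 2034*24705 = -8300 - 1*50249970 = -8300 - 50249970 = -50258270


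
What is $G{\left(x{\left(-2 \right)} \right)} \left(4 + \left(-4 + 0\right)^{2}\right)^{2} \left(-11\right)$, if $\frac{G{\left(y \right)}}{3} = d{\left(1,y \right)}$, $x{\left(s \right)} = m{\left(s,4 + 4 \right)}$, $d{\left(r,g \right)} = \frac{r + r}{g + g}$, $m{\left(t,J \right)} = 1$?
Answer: $-13200$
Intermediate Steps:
$d{\left(r,g \right)} = \frac{r}{g}$ ($d{\left(r,g \right)} = \frac{2 r}{2 g} = 2 r \frac{1}{2 g} = \frac{r}{g}$)
$x{\left(s \right)} = 1$
$G{\left(y \right)} = \frac{3}{y}$ ($G{\left(y \right)} = 3 \cdot 1 \frac{1}{y} = \frac{3}{y}$)
$G{\left(x{\left(-2 \right)} \right)} \left(4 + \left(-4 + 0\right)^{2}\right)^{2} \left(-11\right) = \frac{3}{1} \left(4 + \left(-4 + 0\right)^{2}\right)^{2} \left(-11\right) = 3 \cdot 1 \left(4 + \left(-4\right)^{2}\right)^{2} \left(-11\right) = 3 \left(4 + 16\right)^{2} \left(-11\right) = 3 \cdot 20^{2} \left(-11\right) = 3 \cdot 400 \left(-11\right) = 1200 \left(-11\right) = -13200$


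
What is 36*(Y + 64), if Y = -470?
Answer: -14616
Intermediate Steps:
36*(Y + 64) = 36*(-470 + 64) = 36*(-406) = -14616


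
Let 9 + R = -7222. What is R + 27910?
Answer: 20679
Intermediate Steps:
R = -7231 (R = -9 - 7222 = -7231)
R + 27910 = -7231 + 27910 = 20679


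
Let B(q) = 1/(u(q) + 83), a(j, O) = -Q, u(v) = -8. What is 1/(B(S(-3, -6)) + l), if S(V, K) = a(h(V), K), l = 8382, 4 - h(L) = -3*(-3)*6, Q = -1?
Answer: 75/628651 ≈ 0.00011930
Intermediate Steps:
h(L) = -50 (h(L) = 4 - (-3*(-3))*6 = 4 - 9*6 = 4 - 1*54 = 4 - 54 = -50)
a(j, O) = 1 (a(j, O) = -1*(-1) = 1)
S(V, K) = 1
B(q) = 1/75 (B(q) = 1/(-8 + 83) = 1/75)
1/(B(S(-3, -6)) + l) = 1/(1/75 + 8382) = 1/(628651/75) = 75/628651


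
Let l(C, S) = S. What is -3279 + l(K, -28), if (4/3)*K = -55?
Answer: -3307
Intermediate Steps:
K = -165/4 (K = (¾)*(-55) = -165/4 ≈ -41.250)
-3279 + l(K, -28) = -3279 - 28 = -3307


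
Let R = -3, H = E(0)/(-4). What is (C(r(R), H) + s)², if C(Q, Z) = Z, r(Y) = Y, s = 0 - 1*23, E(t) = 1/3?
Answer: 76729/144 ≈ 532.84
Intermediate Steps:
E(t) = ⅓
H = -1/12 (H = (⅓)/(-4) = (⅓)*(-¼) = -1/12 ≈ -0.083333)
s = -23 (s = 0 - 23 = -23)
(C(r(R), H) + s)² = (-1/12 - 23)² = (-277/12)² = 76729/144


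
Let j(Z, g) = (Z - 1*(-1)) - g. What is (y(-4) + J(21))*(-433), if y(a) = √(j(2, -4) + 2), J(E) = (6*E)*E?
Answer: -1147017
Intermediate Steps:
J(E) = 6*E²
j(Z, g) = 1 + Z - g (j(Z, g) = (Z + 1) - g = (1 + Z) - g = 1 + Z - g)
y(a) = 3 (y(a) = √((1 + 2 - 1*(-4)) + 2) = √((1 + 2 + 4) + 2) = √(7 + 2) = √9 = 3)
(y(-4) + J(21))*(-433) = (3 + 6*21²)*(-433) = (3 + 6*441)*(-433) = (3 + 2646)*(-433) = 2649*(-433) = -1147017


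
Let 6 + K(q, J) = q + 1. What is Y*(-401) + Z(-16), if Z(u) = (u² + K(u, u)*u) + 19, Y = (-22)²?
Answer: -193473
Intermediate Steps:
K(q, J) = -5 + q (K(q, J) = -6 + (q + 1) = -6 + (1 + q) = -5 + q)
Y = 484
Z(u) = 19 + u² + u*(-5 + u) (Z(u) = (u² + (-5 + u)*u) + 19 = (u² + u*(-5 + u)) + 19 = 19 + u² + u*(-5 + u))
Y*(-401) + Z(-16) = 484*(-401) + (19 + (-16)² - 16*(-5 - 16)) = -194084 + (19 + 256 - 16*(-21)) = -194084 + (19 + 256 + 336) = -194084 + 611 = -193473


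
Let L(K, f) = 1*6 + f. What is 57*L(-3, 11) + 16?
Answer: 985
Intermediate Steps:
L(K, f) = 6 + f
57*L(-3, 11) + 16 = 57*(6 + 11) + 16 = 57*17 + 16 = 969 + 16 = 985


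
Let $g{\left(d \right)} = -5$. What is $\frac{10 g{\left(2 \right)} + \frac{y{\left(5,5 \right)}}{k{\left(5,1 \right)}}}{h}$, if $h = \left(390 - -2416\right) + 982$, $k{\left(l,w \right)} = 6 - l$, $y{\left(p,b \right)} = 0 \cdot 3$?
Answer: $- \frac{25}{1894} \approx -0.0132$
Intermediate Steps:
$y{\left(p,b \right)} = 0$
$h = 3788$ ($h = \left(390 + 2416\right) + 982 = 2806 + 982 = 3788$)
$\frac{10 g{\left(2 \right)} + \frac{y{\left(5,5 \right)}}{k{\left(5,1 \right)}}}{h} = \frac{10 \left(-5\right) + \frac{0}{6 - 5}}{3788} = \left(-50 + \frac{0}{6 - 5}\right) \frac{1}{3788} = \left(-50 + \frac{0}{1}\right) \frac{1}{3788} = \left(-50 + 0 \cdot 1\right) \frac{1}{3788} = \left(-50 + 0\right) \frac{1}{3788} = \left(-50\right) \frac{1}{3788} = - \frac{25}{1894}$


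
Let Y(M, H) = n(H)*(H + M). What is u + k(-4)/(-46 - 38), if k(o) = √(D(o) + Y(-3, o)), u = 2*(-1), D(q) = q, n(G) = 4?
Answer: -2 - I*√2/21 ≈ -2.0 - 0.067343*I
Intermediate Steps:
Y(M, H) = 4*H + 4*M (Y(M, H) = 4*(H + M) = 4*H + 4*M)
u = -2
k(o) = √(-12 + 5*o) (k(o) = √(o + (4*o + 4*(-3))) = √(o + (4*o - 12)) = √(o + (-12 + 4*o)) = √(-12 + 5*o))
u + k(-4)/(-46 - 38) = -2 + √(-12 + 5*(-4))/(-46 - 38) = -2 + √(-12 - 20)/(-84) = -2 + √(-32)*(-1/84) = -2 + (4*I*√2)*(-1/84) = -2 - I*√2/21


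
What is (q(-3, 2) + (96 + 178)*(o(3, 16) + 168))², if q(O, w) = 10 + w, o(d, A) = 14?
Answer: 2488014400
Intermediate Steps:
(q(-3, 2) + (96 + 178)*(o(3, 16) + 168))² = ((10 + 2) + (96 + 178)*(14 + 168))² = (12 + 274*182)² = (12 + 49868)² = 49880² = 2488014400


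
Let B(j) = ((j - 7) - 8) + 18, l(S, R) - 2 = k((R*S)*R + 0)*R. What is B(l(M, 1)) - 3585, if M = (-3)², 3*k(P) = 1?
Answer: -10739/3 ≈ -3579.7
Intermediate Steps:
k(P) = ⅓ (k(P) = (⅓)*1 = ⅓)
M = 9
l(S, R) = 2 + R/3
B(j) = 3 + j (B(j) = ((-7 + j) - 8) + 18 = (-15 + j) + 18 = 3 + j)
B(l(M, 1)) - 3585 = (3 + (2 + (⅓)*1)) - 3585 = (3 + (2 + ⅓)) - 3585 = (3 + 7/3) - 3585 = 16/3 - 3585 = -10739/3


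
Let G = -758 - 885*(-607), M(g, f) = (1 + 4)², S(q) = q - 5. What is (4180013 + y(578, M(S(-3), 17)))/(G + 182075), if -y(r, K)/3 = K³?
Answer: 2066569/359256 ≈ 5.7524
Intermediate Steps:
S(q) = -5 + q
M(g, f) = 25 (M(g, f) = 5² = 25)
y(r, K) = -3*K³
G = 536437 (G = -758 + 537195 = 536437)
(4180013 + y(578, M(S(-3), 17)))/(G + 182075) = (4180013 - 3*25³)/(536437 + 182075) = (4180013 - 3*15625)/718512 = (4180013 - 46875)*(1/718512) = 4133138*(1/718512) = 2066569/359256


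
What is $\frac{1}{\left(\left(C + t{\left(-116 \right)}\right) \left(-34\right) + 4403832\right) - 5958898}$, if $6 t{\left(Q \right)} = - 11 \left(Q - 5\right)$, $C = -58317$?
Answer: $\frac{3}{1260509} \approx 2.38 \cdot 10^{-6}$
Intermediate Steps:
$t{\left(Q \right)} = \frac{55}{6} - \frac{11 Q}{6}$ ($t{\left(Q \right)} = \frac{\left(-11\right) \left(Q - 5\right)}{6} = \frac{\left(-11\right) \left(-5 + Q\right)}{6} = \frac{55 - 11 Q}{6} = \frac{55}{6} - \frac{11 Q}{6}$)
$\frac{1}{\left(\left(C + t{\left(-116 \right)}\right) \left(-34\right) + 4403832\right) - 5958898} = \frac{1}{\left(\left(-58317 + \left(\frac{55}{6} - - \frac{638}{3}\right)\right) \left(-34\right) + 4403832\right) - 5958898} = \frac{1}{\left(\left(-58317 + \left(\frac{55}{6} + \frac{638}{3}\right)\right) \left(-34\right) + 4403832\right) - 5958898} = \frac{1}{\left(\left(-58317 + \frac{1331}{6}\right) \left(-34\right) + 4403832\right) - 5958898} = \frac{1}{\left(\left(- \frac{348571}{6}\right) \left(-34\right) + 4403832\right) - 5958898} = \frac{1}{\left(\frac{5925707}{3} + 4403832\right) - 5958898} = \frac{1}{\frac{19137203}{3} - 5958898} = \frac{1}{\frac{1260509}{3}} = \frac{3}{1260509}$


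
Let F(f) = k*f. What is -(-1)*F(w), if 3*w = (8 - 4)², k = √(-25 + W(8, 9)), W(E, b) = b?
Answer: 64*I/3 ≈ 21.333*I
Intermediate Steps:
k = 4*I (k = √(-25 + 9) = √(-16) = 4*I ≈ 4.0*I)
w = 16/3 (w = (8 - 4)²/3 = (⅓)*4² = (⅓)*16 = 16/3 ≈ 5.3333)
F(f) = 4*I*f (F(f) = (4*I)*f = 4*I*f)
-(-1)*F(w) = -(-1)*4*I*(16/3) = -(-1)*64*I/3 = -(-64)*I/3 = 64*I/3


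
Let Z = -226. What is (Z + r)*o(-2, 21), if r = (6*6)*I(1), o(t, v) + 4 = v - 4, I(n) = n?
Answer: -2470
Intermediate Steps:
o(t, v) = -8 + v (o(t, v) = -4 + (v - 4) = -4 + (-4 + v) = -8 + v)
r = 36 (r = (6*6)*1 = 36*1 = 36)
(Z + r)*o(-2, 21) = (-226 + 36)*(-8 + 21) = -190*13 = -2470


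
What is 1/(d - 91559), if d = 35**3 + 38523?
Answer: -1/10161 ≈ -9.8416e-5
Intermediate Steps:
d = 81398 (d = 42875 + 38523 = 81398)
1/(d - 91559) = 1/(81398 - 91559) = 1/(-10161) = -1/10161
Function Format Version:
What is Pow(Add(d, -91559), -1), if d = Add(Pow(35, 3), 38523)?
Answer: Rational(-1, 10161) ≈ -9.8416e-5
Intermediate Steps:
d = 81398 (d = Add(42875, 38523) = 81398)
Pow(Add(d, -91559), -1) = Pow(Add(81398, -91559), -1) = Pow(-10161, -1) = Rational(-1, 10161)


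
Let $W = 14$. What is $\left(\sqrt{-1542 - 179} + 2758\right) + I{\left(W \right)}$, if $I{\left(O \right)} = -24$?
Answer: $2734 + i \sqrt{1721} \approx 2734.0 + 41.485 i$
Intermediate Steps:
$\left(\sqrt{-1542 - 179} + 2758\right) + I{\left(W \right)} = \left(\sqrt{-1542 - 179} + 2758\right) - 24 = \left(\sqrt{-1721} + 2758\right) - 24 = \left(i \sqrt{1721} + 2758\right) - 24 = \left(2758 + i \sqrt{1721}\right) - 24 = 2734 + i \sqrt{1721}$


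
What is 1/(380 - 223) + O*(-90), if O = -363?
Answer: 5129191/157 ≈ 32670.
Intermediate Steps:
1/(380 - 223) + O*(-90) = 1/(380 - 223) - 363*(-90) = 1/157 + 32670 = 5129191/157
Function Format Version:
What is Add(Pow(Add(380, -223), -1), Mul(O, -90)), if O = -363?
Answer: Rational(5129191, 157) ≈ 32670.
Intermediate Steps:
Add(Pow(Add(380, -223), -1), Mul(O, -90)) = Add(Pow(Add(380, -223), -1), Mul(-363, -90)) = Add(Pow(157, -1), 32670) = Add(Rational(1, 157), 32670) = Rational(5129191, 157)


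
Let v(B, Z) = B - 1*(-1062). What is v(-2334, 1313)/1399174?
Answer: -636/699587 ≈ -0.00090911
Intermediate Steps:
v(B, Z) = 1062 + B (v(B, Z) = B + 1062 = 1062 + B)
v(-2334, 1313)/1399174 = (1062 - 2334)/1399174 = -1272*1/1399174 = -636/699587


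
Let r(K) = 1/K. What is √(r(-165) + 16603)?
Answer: √452016510/165 ≈ 128.85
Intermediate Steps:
√(r(-165) + 16603) = √(1/(-165) + 16603) = √(-1/165 + 16603) = √(2739494/165) = √452016510/165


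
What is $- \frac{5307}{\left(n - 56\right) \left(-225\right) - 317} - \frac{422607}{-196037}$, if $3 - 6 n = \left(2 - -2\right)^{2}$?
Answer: $\frac{8713068669}{5006981017} \approx 1.7402$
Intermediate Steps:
$n = - \frac{13}{6}$ ($n = \frac{1}{2} - \frac{\left(2 - -2\right)^{2}}{6} = \frac{1}{2} - \frac{\left(2 + 2\right)^{2}}{6} = \frac{1}{2} - \frac{4^{2}}{6} = \frac{1}{2} - \frac{8}{3} = - \frac{13}{6} \approx -2.1667$)
$- \frac{5307}{\left(n - 56\right) \left(-225\right) - 317} - \frac{422607}{-196037} = - \frac{5307}{\left(- \frac{13}{6} - 56\right) \left(-225\right) - 317} - \frac{422607}{-196037} = - \frac{5307}{\left(- \frac{13}{6} - 56\right) \left(-225\right) - 317} - - \frac{422607}{196037} = - \frac{5307}{\left(- \frac{349}{6}\right) \left(-225\right) - 317} + \frac{422607}{196037} = - \frac{5307}{\frac{26175}{2} - 317} + \frac{422607}{196037} = - \frac{5307}{\frac{25541}{2}} + \frac{422607}{196037} = \left(-5307\right) \frac{2}{25541} + \frac{422607}{196037} = - \frac{10614}{25541} + \frac{422607}{196037} = \frac{8713068669}{5006981017}$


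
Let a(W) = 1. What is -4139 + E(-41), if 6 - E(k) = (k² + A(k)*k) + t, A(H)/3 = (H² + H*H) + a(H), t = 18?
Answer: 407817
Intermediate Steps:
A(H) = 3 + 6*H² (A(H) = 3*((H² + H*H) + 1) = 3*((H² + H²) + 1) = 3*(2*H² + 1) = 3*(1 + 2*H²) = 3 + 6*H²)
E(k) = -12 - k² - k*(3 + 6*k²) (E(k) = 6 - ((k² + (3 + 6*k²)*k) + 18) = 6 - ((k² + k*(3 + 6*k²)) + 18) = 6 - (18 + k² + k*(3 + 6*k²)) = 6 + (-18 - k² - k*(3 + 6*k²)) = -12 - k² - k*(3 + 6*k²))
-4139 + E(-41) = -4139 + (-12 - 1*(-41)² - 6*(-41)³ - 3*(-41)) = -4139 + (-12 - 1*1681 - 6*(-68921) + 123) = -4139 + (-12 - 1681 + 413526 + 123) = -4139 + 411956 = 407817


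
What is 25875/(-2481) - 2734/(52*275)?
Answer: -62799259/5913050 ≈ -10.620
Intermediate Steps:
25875/(-2481) - 2734/(52*275) = 25875*(-1/2481) - 2734/14300 = -8625/827 - 2734*1/14300 = -8625/827 - 1367/7150 = -62799259/5913050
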